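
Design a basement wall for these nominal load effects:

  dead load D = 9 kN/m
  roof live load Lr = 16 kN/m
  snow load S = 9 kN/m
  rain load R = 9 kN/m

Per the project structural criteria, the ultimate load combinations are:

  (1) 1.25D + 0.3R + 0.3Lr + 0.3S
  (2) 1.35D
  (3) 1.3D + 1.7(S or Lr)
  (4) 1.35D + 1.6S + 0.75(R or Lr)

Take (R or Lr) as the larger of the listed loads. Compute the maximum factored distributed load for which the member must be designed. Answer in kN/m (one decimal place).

(S or Lr) → Lr = 16 kN/m; (R or Lr) → Lr = 16 kN/m.
(1) 1.25(9) + 0.3(9) + 0.3(16) + 0.3(9) = 11.3 + 2.7 + 4.8 + 2.7 = 21.5
(2) 1.35(9) = 12.2
(3) 1.3(9) + 1.7(16) = 11.7 + 27.2 = 38.9
(4) 1.35(9) + 1.6(9) + 0.75(16) = 12.2 + 14.4 + 12.0 = 38.6
Combination 3 governs: w_u = 38.9 kN/m.

38.9 kN/m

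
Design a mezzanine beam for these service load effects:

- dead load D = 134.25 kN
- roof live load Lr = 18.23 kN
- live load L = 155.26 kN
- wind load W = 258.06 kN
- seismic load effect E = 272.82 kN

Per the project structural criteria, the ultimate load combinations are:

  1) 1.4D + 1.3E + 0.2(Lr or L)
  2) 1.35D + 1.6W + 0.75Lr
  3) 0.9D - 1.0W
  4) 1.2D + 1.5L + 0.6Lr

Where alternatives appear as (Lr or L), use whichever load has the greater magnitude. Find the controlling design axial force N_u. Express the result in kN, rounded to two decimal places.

607.81 kN

(Lr or L) → L = 155.26 kN.
1) 1.4(134.25) + 1.3(272.82) + 0.2(155.26) = 187.95 + 354.67 + 31.05 = 573.67
2) 1.35(134.25) + 1.6(258.06) + 0.75(18.23) = 181.24 + 412.90 + 13.67 = 607.81
3) 0.9(134.25) - 1.0(258.06) = -137.24
4) 1.2(134.25) + 1.5(155.26) + 0.6(18.23) = 161.10 + 232.89 + 10.94 = 404.93
Combination 2 governs: N_u = 607.81 kN.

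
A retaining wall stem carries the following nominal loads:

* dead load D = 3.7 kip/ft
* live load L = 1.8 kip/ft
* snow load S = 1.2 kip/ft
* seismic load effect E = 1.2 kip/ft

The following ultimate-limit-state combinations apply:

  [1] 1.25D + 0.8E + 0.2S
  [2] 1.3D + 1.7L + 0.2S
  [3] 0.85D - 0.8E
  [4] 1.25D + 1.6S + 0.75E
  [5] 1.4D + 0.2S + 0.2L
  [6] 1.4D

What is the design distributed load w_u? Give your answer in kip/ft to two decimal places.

8.11 kip/ft

[1] 1.25(3.7) + 0.8(1.2) + 0.2(1.2) = 4.63 + 0.96 + 0.24 = 5.83
[2] 1.3(3.7) + 1.7(1.8) + 0.2(1.2) = 4.81 + 3.06 + 0.24 = 8.11
[3] 0.85(3.7) - 0.8(1.2) = 3.15 - 0.96 = 2.19
[4] 1.25(3.7) + 1.6(1.2) + 0.75(1.2) = 4.63 + 1.92 + 0.90 = 7.45
[5] 1.4(3.7) + 0.2(1.2) + 0.2(1.8) = 5.18 + 0.24 + 0.36 = 5.78
[6] 1.4(3.7) = 5.18
Combination 2 governs: w_u = 8.11 kip/ft.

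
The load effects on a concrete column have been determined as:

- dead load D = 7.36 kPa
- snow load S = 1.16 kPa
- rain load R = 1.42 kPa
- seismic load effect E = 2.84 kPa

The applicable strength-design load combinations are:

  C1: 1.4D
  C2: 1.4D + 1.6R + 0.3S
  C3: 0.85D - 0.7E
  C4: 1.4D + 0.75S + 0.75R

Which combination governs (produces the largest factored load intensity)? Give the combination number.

C1: 1.4(7.36) = 10.30
C2: 1.4(7.36) + 1.6(1.42) + 0.3(1.16) = 10.30 + 2.27 + 0.35 = 12.92
C3: 0.85(7.36) - 0.7(2.84) = 6.26 - 1.99 = 4.27
C4: 1.4(7.36) + 0.75(1.16) + 0.75(1.42) = 10.30 + 0.87 + 1.07 = 12.24
The largest value is 12.92 kPa from combination 2.

Combination 2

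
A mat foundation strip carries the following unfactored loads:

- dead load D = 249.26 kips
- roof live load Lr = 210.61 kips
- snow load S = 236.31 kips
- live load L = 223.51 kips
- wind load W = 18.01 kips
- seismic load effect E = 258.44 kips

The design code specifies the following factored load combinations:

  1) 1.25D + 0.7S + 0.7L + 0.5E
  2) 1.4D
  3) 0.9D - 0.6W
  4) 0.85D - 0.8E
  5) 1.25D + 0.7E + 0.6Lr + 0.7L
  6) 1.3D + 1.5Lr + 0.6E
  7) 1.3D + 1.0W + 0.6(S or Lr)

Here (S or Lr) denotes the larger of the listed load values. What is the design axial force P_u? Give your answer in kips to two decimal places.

795.02 kips

(S or Lr) → S = 236.31 kips.
1) 1.25(249.26) + 0.7(236.31) + 0.7(223.51) + 0.5(258.44) = 762.67
2) 1.4(249.26) = 348.96
3) 0.9(249.26) - 0.6(18.01) = 213.53
4) 0.85(249.26) - 0.8(258.44) = 211.87 - 206.75 = 5.12
5) 1.25(249.26) + 0.7(258.44) + 0.6(210.61) + 0.7(223.51) = 775.31
6) 1.3(249.26) + 1.5(210.61) + 0.6(258.44) = 324.04 + 315.92 + 155.06 = 795.02
7) 1.3(249.26) + 1.0(18.01) + 0.6(236.31) = 483.83
Combination 6 governs: P_u = 795.02 kips.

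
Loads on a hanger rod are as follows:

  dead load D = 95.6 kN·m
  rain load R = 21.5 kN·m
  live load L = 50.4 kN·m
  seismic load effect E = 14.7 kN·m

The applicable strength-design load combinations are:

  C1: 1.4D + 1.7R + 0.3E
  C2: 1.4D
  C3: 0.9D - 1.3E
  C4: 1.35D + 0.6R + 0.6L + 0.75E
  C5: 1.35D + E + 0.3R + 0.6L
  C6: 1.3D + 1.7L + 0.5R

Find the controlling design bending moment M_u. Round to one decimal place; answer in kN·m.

220.7 kN·m

C1: 1.4(95.6) + 1.7(21.5) + 0.3(14.7) = 133.8 + 36.6 + 4.4 = 174.8
C2: 1.4(95.6) = 133.8
C3: 0.9(95.6) - 1.3(14.7) = 86.0 - 19.1 = 66.9
C4: 1.35(95.6) + 0.6(21.5) + 0.6(50.4) + 0.75(14.7) = 129.1 + 12.9 + 30.2 + 11.0 = 183.2
C5: 1.35(95.6) + 1.0(14.7) + 0.3(21.5) + 0.6(50.4) = 129.1 + 14.7 + 6.5 + 30.2 = 180.5
C6: 1.3(95.6) + 1.7(50.4) + 0.5(21.5) = 220.7
Maximum is from combination 6.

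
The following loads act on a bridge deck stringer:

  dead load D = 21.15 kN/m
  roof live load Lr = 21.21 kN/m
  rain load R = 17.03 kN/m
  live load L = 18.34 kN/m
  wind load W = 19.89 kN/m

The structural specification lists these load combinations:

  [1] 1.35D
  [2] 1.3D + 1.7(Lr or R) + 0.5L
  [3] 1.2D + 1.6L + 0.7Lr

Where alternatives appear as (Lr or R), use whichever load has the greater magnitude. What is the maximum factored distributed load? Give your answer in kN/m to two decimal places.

72.72 kN/m

(Lr or R) → Lr = 21.21 kN/m.
[1] 1.35(21.15) = 28.55
[2] 1.3(21.15) + 1.7(21.21) + 0.5(18.34) = 72.72
[3] 1.2(21.15) + 1.6(18.34) + 0.7(21.21) = 25.38 + 29.34 + 14.85 = 69.57
Combination 2 governs: w_u = 72.72 kN/m.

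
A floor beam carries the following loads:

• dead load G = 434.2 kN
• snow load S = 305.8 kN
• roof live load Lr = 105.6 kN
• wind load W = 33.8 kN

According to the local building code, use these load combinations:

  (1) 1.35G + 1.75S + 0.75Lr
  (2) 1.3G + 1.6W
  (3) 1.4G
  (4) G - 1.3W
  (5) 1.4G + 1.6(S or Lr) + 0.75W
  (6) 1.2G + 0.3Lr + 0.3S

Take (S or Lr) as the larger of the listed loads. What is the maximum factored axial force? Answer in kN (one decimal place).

(S or Lr) → S = 305.8 kN.
(1) 1.35(434.2) + 1.75(305.8) + 0.75(105.6) = 1200.5
(2) 1.3(434.2) + 1.6(33.8) = 618.5
(3) 1.4(434.2) = 607.9
(4) 1.0(434.2) - 1.3(33.8) = 390.3
(5) 1.4(434.2) + 1.6(305.8) + 0.75(33.8) = 1122.5
(6) 1.2(434.2) + 0.3(105.6) + 0.3(305.8) = 644.5
Maximum is from combination 1.

1200.5 kN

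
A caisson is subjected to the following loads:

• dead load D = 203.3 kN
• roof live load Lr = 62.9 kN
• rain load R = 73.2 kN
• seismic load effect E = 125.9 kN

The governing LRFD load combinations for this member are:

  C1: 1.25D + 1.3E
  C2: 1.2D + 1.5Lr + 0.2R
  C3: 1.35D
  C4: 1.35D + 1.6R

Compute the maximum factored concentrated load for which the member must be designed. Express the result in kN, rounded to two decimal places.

417.80 kN

C1: 1.25(203.3) + 1.3(125.9) = 254.13 + 163.67 = 417.80
C2: 1.2(203.3) + 1.5(62.9) + 0.2(73.2) = 243.96 + 94.35 + 14.64 = 352.95
C3: 1.35(203.3) = 274.46
C4: 1.35(203.3) + 1.6(73.2) = 274.46 + 117.12 = 391.58
Combination 1 governs: P_u = 417.80 kN.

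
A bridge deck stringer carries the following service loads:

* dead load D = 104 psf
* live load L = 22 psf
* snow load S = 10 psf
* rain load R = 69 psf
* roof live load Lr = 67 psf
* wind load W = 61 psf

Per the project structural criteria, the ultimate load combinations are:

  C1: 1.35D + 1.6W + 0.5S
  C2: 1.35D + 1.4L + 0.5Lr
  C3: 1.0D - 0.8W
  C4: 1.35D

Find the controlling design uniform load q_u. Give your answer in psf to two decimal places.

C1: 1.35(104) + 1.6(61) + 0.5(10) = 140.40 + 97.60 + 5.00 = 243.00
C2: 1.35(104) + 1.4(22) + 0.5(67) = 140.40 + 30.80 + 33.50 = 204.70
C3: 1.0(104) - 0.8(61) = 104.00 - 48.80 = 55.20
C4: 1.35(104) = 140.40
Maximum is from combination 1.

243.00 psf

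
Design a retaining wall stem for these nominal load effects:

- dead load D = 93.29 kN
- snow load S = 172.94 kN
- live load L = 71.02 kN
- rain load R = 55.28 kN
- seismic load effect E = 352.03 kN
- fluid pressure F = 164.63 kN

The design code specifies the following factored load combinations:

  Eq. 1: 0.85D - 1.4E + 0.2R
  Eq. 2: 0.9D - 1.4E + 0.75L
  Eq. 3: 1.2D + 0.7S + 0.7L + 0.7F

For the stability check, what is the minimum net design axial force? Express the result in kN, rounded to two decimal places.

-402.49 kN

Eq. 1: 0.85(93.29) - 1.4(352.03) + 0.2(55.28) = -402.49
Eq. 2: 0.9(93.29) - 1.4(352.03) + 0.75(71.02) = -355.62
Eq. 3: 1.2(93.29) + 0.7(172.94) + 0.7(71.02) + 0.7(164.63) = 397.96
Combination 1 gives the minimum: -402.49 kN.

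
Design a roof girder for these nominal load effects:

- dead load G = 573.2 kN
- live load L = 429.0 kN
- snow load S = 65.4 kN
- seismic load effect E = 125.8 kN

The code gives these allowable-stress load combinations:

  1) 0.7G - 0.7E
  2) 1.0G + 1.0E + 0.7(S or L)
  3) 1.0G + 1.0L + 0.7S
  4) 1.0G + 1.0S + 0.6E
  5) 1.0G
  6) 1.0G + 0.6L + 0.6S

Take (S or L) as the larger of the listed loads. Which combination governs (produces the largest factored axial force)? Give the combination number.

(S or L) → L = 429.0 kN.
1) 0.7(573.2) - 0.7(125.8) = 313.2
2) 1.0(573.2) + 1.0(125.8) + 0.7(429.0) = 573.2 + 125.8 + 300.3 = 999.3
3) 1.0(573.2) + 1.0(429.0) + 0.7(65.4) = 573.2 + 429.0 + 45.8 = 1048.0
4) 1.0(573.2) + 1.0(65.4) + 0.6(125.8) = 573.2 + 65.4 + 75.5 = 714.1
5) 1.0(573.2) = 573.2
6) 1.0(573.2) + 0.6(429.0) + 0.6(65.4) = 573.2 + 257.4 + 39.2 = 869.8
The largest value is 1048.0 kN from combination 3.

Combination 3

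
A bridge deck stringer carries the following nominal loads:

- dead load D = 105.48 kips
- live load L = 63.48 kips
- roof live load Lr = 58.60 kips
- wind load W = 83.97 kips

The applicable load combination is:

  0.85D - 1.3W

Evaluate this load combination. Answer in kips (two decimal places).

0.85(105.48) - 1.3(83.97) = 89.66 - 109.16 = -19.50
P_u = -19.50 kips.

-19.50 kips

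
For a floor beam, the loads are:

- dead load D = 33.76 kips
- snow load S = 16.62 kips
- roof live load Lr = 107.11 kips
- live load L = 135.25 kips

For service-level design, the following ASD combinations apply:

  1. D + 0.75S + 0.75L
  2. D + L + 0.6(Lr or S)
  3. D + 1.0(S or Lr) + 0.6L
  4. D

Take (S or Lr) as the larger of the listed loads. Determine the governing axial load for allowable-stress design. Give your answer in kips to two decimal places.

(Lr or S) → Lr = 107.11 kips; (S or Lr) → Lr = 107.11 kips.
1. 1.0(33.76) + 0.75(16.62) + 0.75(135.25) = 147.66
2. 1.0(33.76) + 1.0(135.25) + 0.6(107.11) = 33.76 + 135.25 + 64.27 = 233.28
3. 1.0(33.76) + 1.0(107.11) + 0.6(135.25) = 33.76 + 107.11 + 81.15 = 222.02
4. 1.0(33.76) = 33.76
Maximum is from combination 2.

233.28 kips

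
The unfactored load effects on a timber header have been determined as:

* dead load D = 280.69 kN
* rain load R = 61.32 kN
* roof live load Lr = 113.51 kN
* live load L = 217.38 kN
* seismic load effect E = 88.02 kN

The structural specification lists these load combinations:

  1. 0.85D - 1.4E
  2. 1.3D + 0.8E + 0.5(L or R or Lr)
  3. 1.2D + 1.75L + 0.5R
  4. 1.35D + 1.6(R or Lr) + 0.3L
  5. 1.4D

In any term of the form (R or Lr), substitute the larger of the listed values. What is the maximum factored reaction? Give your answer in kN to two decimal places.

(L or R or Lr) → L = 217.38 kN; (R or Lr) → Lr = 113.51 kN.
1. 0.85(280.69) - 1.4(88.02) = 238.59 - 123.23 = 115.36
2. 1.3(280.69) + 0.8(88.02) + 0.5(217.38) = 544.00
3. 1.2(280.69) + 1.75(217.38) + 0.5(61.32) = 747.90
4. 1.35(280.69) + 1.6(113.51) + 0.3(217.38) = 378.93 + 181.62 + 65.21 = 625.76
5. 1.4(280.69) = 392.97
Combination 3 governs: V_u = 747.90 kN.

747.90 kN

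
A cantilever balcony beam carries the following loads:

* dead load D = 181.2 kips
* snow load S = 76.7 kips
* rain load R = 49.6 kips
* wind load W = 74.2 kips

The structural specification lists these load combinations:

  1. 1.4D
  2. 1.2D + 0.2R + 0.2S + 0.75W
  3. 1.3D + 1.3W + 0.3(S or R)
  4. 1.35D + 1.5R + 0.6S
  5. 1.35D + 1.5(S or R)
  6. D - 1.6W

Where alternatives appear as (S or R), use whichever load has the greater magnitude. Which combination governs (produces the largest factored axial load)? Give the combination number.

(S or R) → S = 76.7 kips.
1. 1.4(181.2) = 253.68
2. 1.2(181.2) + 0.2(49.6) + 0.2(76.7) + 0.75(74.2) = 298.35
3. 1.3(181.2) + 1.3(74.2) + 0.3(76.7) = 355.03
4. 1.35(181.2) + 1.5(49.6) + 0.6(76.7) = 365.04
5. 1.35(181.2) + 1.5(76.7) = 359.67
6. 1.0(181.2) - 1.6(74.2) = 62.48
The largest value is 365.04 kips from combination 4.

Combination 4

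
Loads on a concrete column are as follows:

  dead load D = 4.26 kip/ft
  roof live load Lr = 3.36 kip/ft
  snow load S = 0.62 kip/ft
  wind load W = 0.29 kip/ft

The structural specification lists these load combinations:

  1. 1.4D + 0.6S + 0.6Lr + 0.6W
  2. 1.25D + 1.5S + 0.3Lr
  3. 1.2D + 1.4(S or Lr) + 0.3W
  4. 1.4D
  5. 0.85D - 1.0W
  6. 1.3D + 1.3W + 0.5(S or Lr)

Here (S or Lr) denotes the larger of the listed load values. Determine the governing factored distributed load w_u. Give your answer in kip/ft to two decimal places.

(S or Lr) → Lr = 3.36 kip/ft.
1. 1.4(4.26) + 0.6(0.62) + 0.6(3.36) + 0.6(0.29) = 8.53
2. 1.25(4.26) + 1.5(0.62) + 0.3(3.36) = 7.26
3. 1.2(4.26) + 1.4(3.36) + 0.3(0.29) = 9.90
4. 1.4(4.26) = 5.96
5. 0.85(4.26) - 1.0(0.29) = 3.33
6. 1.3(4.26) + 1.3(0.29) + 0.5(3.36) = 7.60
The controlling combination is 3, giving 9.90 kip/ft.

9.90 kip/ft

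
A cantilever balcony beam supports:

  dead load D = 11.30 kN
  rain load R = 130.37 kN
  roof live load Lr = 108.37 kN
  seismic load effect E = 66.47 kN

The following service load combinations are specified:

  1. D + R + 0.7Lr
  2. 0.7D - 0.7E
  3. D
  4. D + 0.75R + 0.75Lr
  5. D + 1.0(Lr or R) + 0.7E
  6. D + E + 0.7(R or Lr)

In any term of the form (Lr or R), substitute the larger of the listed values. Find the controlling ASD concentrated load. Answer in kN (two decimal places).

217.53 kN

(Lr or R) → R = 130.37 kN; (R or Lr) → R = 130.37 kN.
1. 1.0(11.30) + 1.0(130.37) + 0.7(108.37) = 11.30 + 130.37 + 75.86 = 217.53
2. 0.7(11.30) - 0.7(66.47) = 7.91 - 46.53 = -38.62
3. 1.0(11.30) = 11.30
4. 1.0(11.30) + 0.75(130.37) + 0.75(108.37) = 11.30 + 97.78 + 81.28 = 190.36
5. 1.0(11.30) + 1.0(130.37) + 0.7(66.47) = 11.30 + 130.37 + 46.53 = 188.20
6. 1.0(11.30) + 1.0(66.47) + 0.7(130.37) = 11.30 + 66.47 + 91.26 = 169.03
Maximum is from combination 1.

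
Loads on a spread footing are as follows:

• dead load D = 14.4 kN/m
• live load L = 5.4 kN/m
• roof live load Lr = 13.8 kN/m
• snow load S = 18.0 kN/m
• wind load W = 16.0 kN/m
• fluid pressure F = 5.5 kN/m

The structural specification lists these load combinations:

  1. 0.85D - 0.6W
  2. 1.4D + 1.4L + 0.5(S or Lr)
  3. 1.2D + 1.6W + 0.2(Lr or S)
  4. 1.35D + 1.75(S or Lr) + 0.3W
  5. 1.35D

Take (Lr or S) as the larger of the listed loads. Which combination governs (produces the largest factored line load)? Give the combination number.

Combination 4

(S or Lr) → S = 18.0 kN/m; (Lr or S) → S = 18.0 kN/m.
1. 0.85(14.4) - 0.6(16.0) = 12.24 - 9.60 = 2.64
2. 1.4(14.4) + 1.4(5.4) + 0.5(18.0) = 20.16 + 7.56 + 9.00 = 36.72
3. 1.2(14.4) + 1.6(16.0) + 0.2(18.0) = 17.28 + 25.60 + 3.60 = 46.48
4. 1.35(14.4) + 1.75(18.0) + 0.3(16.0) = 19.44 + 31.50 + 4.80 = 55.74
5. 1.35(14.4) = 19.44
The largest value is 55.74 kN/m from combination 4.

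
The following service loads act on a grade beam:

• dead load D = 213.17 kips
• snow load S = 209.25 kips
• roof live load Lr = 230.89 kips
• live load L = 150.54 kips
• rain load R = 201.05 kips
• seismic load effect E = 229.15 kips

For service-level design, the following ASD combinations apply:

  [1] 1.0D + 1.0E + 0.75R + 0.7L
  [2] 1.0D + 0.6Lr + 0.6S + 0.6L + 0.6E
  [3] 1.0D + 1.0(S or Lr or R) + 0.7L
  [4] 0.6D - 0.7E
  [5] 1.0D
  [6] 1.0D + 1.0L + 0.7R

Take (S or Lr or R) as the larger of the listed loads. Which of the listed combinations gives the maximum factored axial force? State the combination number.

(S or Lr or R) → Lr = 230.89 kips.
[1] 1.0(213.17) + 1.0(229.15) + 0.75(201.05) + 0.7(150.54) = 213.17 + 229.15 + 150.79 + 105.38 = 698.49
[2] 1.0(213.17) + 0.6(230.89) + 0.6(209.25) + 0.6(150.54) + 0.6(229.15) = 705.07
[3] 1.0(213.17) + 1.0(230.89) + 0.7(150.54) = 213.17 + 230.89 + 105.38 = 549.44
[4] 0.6(213.17) - 0.7(229.15) = -32.50
[5] 1.0(213.17) = 213.17
[6] 1.0(213.17) + 1.0(150.54) + 0.7(201.05) = 213.17 + 150.54 + 140.74 = 504.45
The largest value is 705.07 kips from combination 2.

Combination 2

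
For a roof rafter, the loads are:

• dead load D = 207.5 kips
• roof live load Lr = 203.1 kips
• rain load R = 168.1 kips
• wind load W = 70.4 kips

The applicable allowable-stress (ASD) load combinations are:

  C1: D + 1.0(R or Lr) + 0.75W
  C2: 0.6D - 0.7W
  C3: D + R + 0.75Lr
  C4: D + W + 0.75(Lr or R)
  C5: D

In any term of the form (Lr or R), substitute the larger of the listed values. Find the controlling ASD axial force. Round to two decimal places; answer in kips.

527.93 kips

(R or Lr) → Lr = 203.1 kips; (Lr or R) → Lr = 203.1 kips.
C1: 1.0(207.5) + 1.0(203.1) + 0.75(70.4) = 463.40
C2: 0.6(207.5) - 0.7(70.4) = 75.22
C3: 1.0(207.5) + 1.0(168.1) + 0.75(203.1) = 527.93
C4: 1.0(207.5) + 1.0(70.4) + 0.75(203.1) = 430.23
C5: 1.0(207.5) = 207.50
The controlling combination is 3, giving 527.93 kips.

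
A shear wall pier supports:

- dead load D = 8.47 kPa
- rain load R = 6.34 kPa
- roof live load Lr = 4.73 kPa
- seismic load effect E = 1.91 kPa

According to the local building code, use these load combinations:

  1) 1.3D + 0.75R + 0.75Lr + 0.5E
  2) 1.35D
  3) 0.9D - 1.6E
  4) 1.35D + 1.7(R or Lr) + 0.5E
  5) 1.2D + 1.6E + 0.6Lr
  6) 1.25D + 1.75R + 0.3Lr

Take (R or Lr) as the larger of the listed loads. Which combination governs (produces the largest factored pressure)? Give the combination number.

(R or Lr) → R = 6.34 kPa.
1) 1.3(8.47) + 0.75(6.34) + 0.75(4.73) + 0.5(1.91) = 20.27
2) 1.35(8.47) = 11.43
3) 0.9(8.47) - 1.6(1.91) = 4.57
4) 1.35(8.47) + 1.7(6.34) + 0.5(1.91) = 11.43 + 10.78 + 0.96 = 23.17
5) 1.2(8.47) + 1.6(1.91) + 0.6(4.73) = 10.16 + 3.06 + 2.84 = 16.06
6) 1.25(8.47) + 1.75(6.34) + 0.3(4.73) = 23.10
The largest value is 23.17 kPa from combination 4.

Combination 4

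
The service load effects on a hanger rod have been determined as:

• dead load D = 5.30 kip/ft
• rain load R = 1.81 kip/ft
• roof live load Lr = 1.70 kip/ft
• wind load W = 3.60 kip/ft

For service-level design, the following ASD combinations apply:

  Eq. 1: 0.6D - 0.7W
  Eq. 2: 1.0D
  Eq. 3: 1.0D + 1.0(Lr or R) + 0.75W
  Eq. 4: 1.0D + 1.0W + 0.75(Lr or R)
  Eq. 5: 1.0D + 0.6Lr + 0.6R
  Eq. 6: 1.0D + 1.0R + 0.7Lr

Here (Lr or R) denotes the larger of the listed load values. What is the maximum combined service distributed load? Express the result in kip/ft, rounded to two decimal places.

(Lr or R) → R = 1.81 kip/ft.
Eq. 1: 0.6(5.30) - 0.7(3.60) = 3.18 - 2.52 = 0.66
Eq. 2: 1.0(5.30) = 5.30
Eq. 3: 1.0(5.30) + 1.0(1.81) + 0.75(3.60) = 5.30 + 1.81 + 2.70 = 9.81
Eq. 4: 1.0(5.30) + 1.0(3.60) + 0.75(1.81) = 5.30 + 3.60 + 1.36 = 10.26
Eq. 5: 1.0(5.30) + 0.6(1.70) + 0.6(1.81) = 5.30 + 1.02 + 1.09 = 7.41
Eq. 6: 1.0(5.30) + 1.0(1.81) + 0.7(1.70) = 5.30 + 1.81 + 1.19 = 8.30
Maximum is from combination 4.

10.26 kip/ft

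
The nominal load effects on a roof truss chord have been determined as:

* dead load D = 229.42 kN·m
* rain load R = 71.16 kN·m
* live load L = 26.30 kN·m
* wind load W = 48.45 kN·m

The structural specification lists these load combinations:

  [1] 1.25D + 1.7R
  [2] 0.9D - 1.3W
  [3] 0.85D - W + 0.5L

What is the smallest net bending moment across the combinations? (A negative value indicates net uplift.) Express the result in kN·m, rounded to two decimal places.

[1] 1.25(229.42) + 1.7(71.16) = 286.78 + 120.97 = 407.75
[2] 0.9(229.42) - 1.3(48.45) = 206.48 - 62.99 = 143.49
[3] 0.85(229.42) - 1.0(48.45) + 0.5(26.30) = 195.01 - 48.45 + 13.15 = 159.71
Combination 2 gives the minimum: 143.49 kN·m.

143.49 kN·m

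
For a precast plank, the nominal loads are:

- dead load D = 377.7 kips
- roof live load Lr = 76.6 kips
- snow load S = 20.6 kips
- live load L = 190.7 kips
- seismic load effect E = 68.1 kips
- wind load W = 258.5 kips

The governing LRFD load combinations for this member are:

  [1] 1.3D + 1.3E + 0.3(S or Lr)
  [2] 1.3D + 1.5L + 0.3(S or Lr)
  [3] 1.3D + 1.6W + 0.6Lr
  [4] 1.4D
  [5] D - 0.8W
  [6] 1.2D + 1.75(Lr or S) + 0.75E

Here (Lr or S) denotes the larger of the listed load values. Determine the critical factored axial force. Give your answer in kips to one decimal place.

950.6 kips

(S or Lr) → Lr = 76.6 kips; (Lr or S) → Lr = 76.6 kips.
[1] 1.3(377.7) + 1.3(68.1) + 0.3(76.6) = 491.0 + 88.5 + 23.0 = 602.5
[2] 1.3(377.7) + 1.5(190.7) + 0.3(76.6) = 800.0
[3] 1.3(377.7) + 1.6(258.5) + 0.6(76.6) = 491.0 + 413.6 + 46.0 = 950.6
[4] 1.4(377.7) = 528.8
[5] 1.0(377.7) - 0.8(258.5) = 377.7 - 206.8 = 170.9
[6] 1.2(377.7) + 1.75(76.6) + 0.75(68.1) = 453.2 + 134.1 + 51.1 = 638.4
The controlling combination is 3, giving 950.6 kips.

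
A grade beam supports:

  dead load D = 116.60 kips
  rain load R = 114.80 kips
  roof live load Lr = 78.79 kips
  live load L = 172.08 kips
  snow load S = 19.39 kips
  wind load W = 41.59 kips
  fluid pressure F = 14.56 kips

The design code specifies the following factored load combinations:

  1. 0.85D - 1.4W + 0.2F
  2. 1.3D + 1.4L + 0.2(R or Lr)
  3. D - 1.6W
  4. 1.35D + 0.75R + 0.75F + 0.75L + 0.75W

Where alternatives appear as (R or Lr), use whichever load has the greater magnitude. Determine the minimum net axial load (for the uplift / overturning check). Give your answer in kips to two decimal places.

43.80 kips

(R or Lr) → R = 114.80 kips.
1. 0.85(116.60) - 1.4(41.59) + 0.2(14.56) = 43.80
2. 1.3(116.60) + 1.4(172.08) + 0.2(114.80) = 415.45
3. 1.0(116.60) - 1.6(41.59) = 50.06
4. 1.35(116.60) + 0.75(114.80) + 0.75(14.56) + 0.75(172.08) + 0.75(41.59) = 414.68
Combination 1 gives the minimum: 43.80 kips.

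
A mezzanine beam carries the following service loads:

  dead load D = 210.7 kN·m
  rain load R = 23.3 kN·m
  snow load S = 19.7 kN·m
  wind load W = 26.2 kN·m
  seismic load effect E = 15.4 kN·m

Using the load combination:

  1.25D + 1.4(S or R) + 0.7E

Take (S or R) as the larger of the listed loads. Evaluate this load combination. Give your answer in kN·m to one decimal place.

(S or R) → R = 23.3 kN·m.
1.25(210.7) + 1.4(23.3) + 0.7(15.4) = 263.4 + 32.6 + 10.8 = 306.8
M_u = 306.8 kN·m.

306.8 kN·m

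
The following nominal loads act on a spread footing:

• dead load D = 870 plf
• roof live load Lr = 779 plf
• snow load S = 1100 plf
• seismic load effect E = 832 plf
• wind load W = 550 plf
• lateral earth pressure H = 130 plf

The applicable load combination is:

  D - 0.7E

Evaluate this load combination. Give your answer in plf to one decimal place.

287.6 plf

1.0(870) - 0.7(832) = 287.6
w_u = 287.6 plf.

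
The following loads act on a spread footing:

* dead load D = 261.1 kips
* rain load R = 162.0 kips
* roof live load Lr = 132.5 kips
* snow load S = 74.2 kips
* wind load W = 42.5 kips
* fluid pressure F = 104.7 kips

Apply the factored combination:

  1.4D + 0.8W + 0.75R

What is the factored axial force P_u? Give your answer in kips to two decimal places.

1.4(261.1) + 0.8(42.5) + 0.75(162.0) = 365.54 + 34.00 + 121.50 = 521.04
P_u = 521.04 kips.

521.04 kips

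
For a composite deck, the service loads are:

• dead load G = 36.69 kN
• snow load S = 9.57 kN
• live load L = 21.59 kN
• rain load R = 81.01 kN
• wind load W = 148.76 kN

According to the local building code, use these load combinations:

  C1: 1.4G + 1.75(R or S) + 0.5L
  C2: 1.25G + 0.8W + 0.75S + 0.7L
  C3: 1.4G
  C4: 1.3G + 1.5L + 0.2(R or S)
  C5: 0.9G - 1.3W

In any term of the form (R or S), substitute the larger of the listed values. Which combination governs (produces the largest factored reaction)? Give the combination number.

(R or S) → R = 81.01 kN.
C1: 1.4(36.69) + 1.75(81.01) + 0.5(21.59) = 203.93
C2: 1.25(36.69) + 0.8(148.76) + 0.75(9.57) + 0.7(21.59) = 187.16
C3: 1.4(36.69) = 51.37
C4: 1.3(36.69) + 1.5(21.59) + 0.2(81.01) = 96.28
C5: 0.9(36.69) - 1.3(148.76) = -160.37
The largest value is 203.93 kN from combination 1.

Combination 1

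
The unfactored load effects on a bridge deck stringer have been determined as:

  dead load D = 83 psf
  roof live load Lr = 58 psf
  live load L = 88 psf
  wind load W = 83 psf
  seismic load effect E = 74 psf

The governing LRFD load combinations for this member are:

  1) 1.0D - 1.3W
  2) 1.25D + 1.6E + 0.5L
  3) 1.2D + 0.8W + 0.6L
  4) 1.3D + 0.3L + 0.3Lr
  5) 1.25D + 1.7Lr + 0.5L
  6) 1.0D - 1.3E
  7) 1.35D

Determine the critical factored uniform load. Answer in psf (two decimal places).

1) 1.0(83) - 1.3(83) = 83.00 - 107.90 = -24.90
2) 1.25(83) + 1.6(74) + 0.5(88) = 103.75 + 118.40 + 44.00 = 266.15
3) 1.2(83) + 0.8(83) + 0.6(88) = 99.60 + 66.40 + 52.80 = 218.80
4) 1.3(83) + 0.3(88) + 0.3(58) = 107.90 + 26.40 + 17.40 = 151.70
5) 1.25(83) + 1.7(58) + 0.5(88) = 103.75 + 98.60 + 44.00 = 246.35
6) 1.0(83) - 1.3(74) = 83.00 - 96.20 = -13.20
7) 1.35(83) = 112.05
The controlling combination is 2, giving 266.15 psf.

266.15 psf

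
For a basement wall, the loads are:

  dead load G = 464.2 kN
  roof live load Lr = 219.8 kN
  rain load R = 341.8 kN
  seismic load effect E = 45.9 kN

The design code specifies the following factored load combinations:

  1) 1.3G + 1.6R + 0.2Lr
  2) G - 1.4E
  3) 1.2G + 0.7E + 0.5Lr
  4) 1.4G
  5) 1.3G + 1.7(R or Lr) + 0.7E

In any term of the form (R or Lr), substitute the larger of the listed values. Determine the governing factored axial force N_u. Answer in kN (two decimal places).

(R or Lr) → R = 341.8 kN.
1) 1.3(464.2) + 1.6(341.8) + 0.2(219.8) = 603.46 + 546.88 + 43.96 = 1194.30
2) 1.0(464.2) - 1.4(45.9) = 464.20 - 64.26 = 399.94
3) 1.2(464.2) + 0.7(45.9) + 0.5(219.8) = 557.04 + 32.13 + 109.90 = 699.07
4) 1.4(464.2) = 649.88
5) 1.3(464.2) + 1.7(341.8) + 0.7(45.9) = 603.46 + 581.06 + 32.13 = 1216.65
Maximum is from combination 5.

1216.65 kN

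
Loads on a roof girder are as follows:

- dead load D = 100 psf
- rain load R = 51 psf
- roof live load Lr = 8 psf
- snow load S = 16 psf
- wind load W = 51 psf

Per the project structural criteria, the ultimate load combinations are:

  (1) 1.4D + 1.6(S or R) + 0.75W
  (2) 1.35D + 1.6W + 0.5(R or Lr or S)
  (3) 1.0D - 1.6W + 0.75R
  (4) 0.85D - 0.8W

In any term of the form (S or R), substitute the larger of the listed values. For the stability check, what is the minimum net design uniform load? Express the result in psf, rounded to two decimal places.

(S or R) → R = 51 psf; (R or Lr or S) → R = 51 psf.
(1) 1.4(100) + 1.6(51) + 0.75(51) = 140.00 + 81.60 + 38.25 = 259.85
(2) 1.35(100) + 1.6(51) + 0.5(51) = 135.00 + 81.60 + 25.50 = 242.10
(3) 1.0(100) - 1.6(51) + 0.75(51) = 100.00 - 81.60 + 38.25 = 56.65
(4) 0.85(100) - 0.8(51) = 85.00 - 40.80 = 44.20
Combination 4 gives the minimum: 44.20 psf.

44.20 psf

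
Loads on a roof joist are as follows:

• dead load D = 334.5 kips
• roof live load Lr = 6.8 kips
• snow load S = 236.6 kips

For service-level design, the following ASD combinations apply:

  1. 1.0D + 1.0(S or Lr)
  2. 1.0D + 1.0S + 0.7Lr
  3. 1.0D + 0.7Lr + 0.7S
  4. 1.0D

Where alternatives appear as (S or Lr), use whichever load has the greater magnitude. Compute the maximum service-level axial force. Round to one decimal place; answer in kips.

(S or Lr) → S = 236.6 kips.
1. 1.0(334.5) + 1.0(236.6) = 334.5 + 236.6 = 571.1
2. 1.0(334.5) + 1.0(236.6) + 0.7(6.8) = 334.5 + 236.6 + 4.8 = 575.9
3. 1.0(334.5) + 0.7(6.8) + 0.7(236.6) = 334.5 + 4.8 + 165.6 = 504.9
4. 1.0(334.5) = 334.5
Combination 2 governs: P = 575.9 kips.

575.9 kips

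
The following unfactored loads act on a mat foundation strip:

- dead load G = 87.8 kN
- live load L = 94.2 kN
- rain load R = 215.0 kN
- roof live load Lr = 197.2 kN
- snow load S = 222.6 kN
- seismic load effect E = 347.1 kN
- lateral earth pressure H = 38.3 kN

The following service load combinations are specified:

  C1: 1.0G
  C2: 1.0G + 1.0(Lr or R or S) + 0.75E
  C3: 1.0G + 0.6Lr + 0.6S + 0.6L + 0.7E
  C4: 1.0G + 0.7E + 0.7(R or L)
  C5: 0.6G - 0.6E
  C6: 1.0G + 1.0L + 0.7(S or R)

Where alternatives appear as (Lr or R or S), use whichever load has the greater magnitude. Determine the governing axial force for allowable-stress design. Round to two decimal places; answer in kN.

639.17 kN

(Lr or R or S) → S = 222.6 kN; (R or L) → R = 215.0 kN; (S or R) → S = 222.6 kN.
C1: 1.0(87.8) = 87.80
C2: 1.0(87.8) + 1.0(222.6) + 0.75(347.1) = 87.80 + 222.60 + 260.33 = 570.73
C3: 1.0(87.8) + 0.6(197.2) + 0.6(222.6) + 0.6(94.2) + 0.7(347.1) = 87.80 + 118.32 + 133.56 + 56.52 + 242.97 = 639.17
C4: 1.0(87.8) + 0.7(347.1) + 0.7(215.0) = 87.80 + 242.97 + 150.50 = 481.27
C5: 0.6(87.8) - 0.6(347.1) = 52.68 - 208.26 = -155.58
C6: 1.0(87.8) + 1.0(94.2) + 0.7(222.6) = 87.80 + 94.20 + 155.82 = 337.82
Maximum is from combination 3.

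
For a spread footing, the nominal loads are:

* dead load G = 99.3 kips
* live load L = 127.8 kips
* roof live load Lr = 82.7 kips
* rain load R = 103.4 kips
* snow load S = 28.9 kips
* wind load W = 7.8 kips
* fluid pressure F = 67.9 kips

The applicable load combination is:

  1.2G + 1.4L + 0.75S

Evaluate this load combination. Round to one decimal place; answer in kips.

319.8 kips

1.2(99.3) + 1.4(127.8) + 0.75(28.9) = 319.8
P_u = 319.8 kips.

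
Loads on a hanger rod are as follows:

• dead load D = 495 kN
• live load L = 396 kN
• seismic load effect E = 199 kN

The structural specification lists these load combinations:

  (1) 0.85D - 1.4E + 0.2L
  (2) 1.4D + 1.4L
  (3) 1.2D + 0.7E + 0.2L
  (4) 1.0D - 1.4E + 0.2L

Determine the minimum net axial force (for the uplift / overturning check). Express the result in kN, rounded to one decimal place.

221.4 kN

(1) 0.85(495) - 1.4(199) + 0.2(396) = 420.8 - 278.6 + 79.2 = 221.4
(2) 1.4(495) + 1.4(396) = 693.0 + 554.4 = 1247.4
(3) 1.2(495) + 0.7(199) + 0.2(396) = 594.0 + 139.3 + 79.2 = 812.5
(4) 1.0(495) - 1.4(199) + 0.2(396) = 495.0 - 278.6 + 79.2 = 295.6
Combination 1 gives the minimum: 221.4 kN.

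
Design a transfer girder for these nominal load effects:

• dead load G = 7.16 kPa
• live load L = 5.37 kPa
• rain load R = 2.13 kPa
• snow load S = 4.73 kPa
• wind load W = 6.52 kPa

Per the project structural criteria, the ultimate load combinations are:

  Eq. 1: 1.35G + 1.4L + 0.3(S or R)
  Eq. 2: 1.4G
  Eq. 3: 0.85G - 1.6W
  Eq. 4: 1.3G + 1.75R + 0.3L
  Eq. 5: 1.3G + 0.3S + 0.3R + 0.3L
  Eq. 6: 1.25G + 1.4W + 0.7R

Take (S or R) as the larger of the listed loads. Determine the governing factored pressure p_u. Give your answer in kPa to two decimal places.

19.57 kPa

(S or R) → S = 4.73 kPa.
Eq. 1: 1.35(7.16) + 1.4(5.37) + 0.3(4.73) = 18.60
Eq. 2: 1.4(7.16) = 10.02
Eq. 3: 0.85(7.16) - 1.6(6.52) = -4.35
Eq. 4: 1.3(7.16) + 1.75(2.13) + 0.3(5.37) = 9.31 + 3.73 + 1.61 = 14.65
Eq. 5: 1.3(7.16) + 0.3(4.73) + 0.3(2.13) + 0.3(5.37) = 9.31 + 1.42 + 0.64 + 1.61 = 12.98
Eq. 6: 1.25(7.16) + 1.4(6.52) + 0.7(2.13) = 8.95 + 9.13 + 1.49 = 19.57
Maximum is from combination 6.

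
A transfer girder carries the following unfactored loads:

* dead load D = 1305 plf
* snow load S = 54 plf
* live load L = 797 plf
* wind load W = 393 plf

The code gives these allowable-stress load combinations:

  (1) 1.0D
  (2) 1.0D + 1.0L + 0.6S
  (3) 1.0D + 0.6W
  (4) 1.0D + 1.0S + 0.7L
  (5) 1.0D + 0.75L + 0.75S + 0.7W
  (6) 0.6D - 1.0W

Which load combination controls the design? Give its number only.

(1) 1.0(1305) = 1305.00
(2) 1.0(1305) + 1.0(797) + 0.6(54) = 1305.00 + 797.00 + 32.40 = 2134.40
(3) 1.0(1305) + 0.6(393) = 1305.00 + 235.80 = 1540.80
(4) 1.0(1305) + 1.0(54) + 0.7(797) = 1305.00 + 54.00 + 557.90 = 1916.90
(5) 1.0(1305) + 0.75(797) + 0.75(54) + 0.7(393) = 1305.00 + 597.75 + 40.50 + 275.10 = 2218.35
(6) 0.6(1305) - 1.0(393) = 783.00 - 393.00 = 390.00
The largest value is 2218.35 plf from combination 5.

Combination 5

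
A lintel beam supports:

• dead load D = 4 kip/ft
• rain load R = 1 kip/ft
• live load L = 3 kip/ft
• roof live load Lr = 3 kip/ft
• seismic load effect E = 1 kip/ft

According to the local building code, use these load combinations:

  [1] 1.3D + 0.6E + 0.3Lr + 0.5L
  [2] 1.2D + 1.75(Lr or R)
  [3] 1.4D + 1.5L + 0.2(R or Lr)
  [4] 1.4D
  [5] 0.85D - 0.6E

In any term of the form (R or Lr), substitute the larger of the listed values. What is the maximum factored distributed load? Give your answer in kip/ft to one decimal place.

(Lr or R) → Lr = 3 kip/ft; (R or Lr) → Lr = 3 kip/ft.
[1] 1.3(4) + 0.6(1) + 0.3(3) + 0.5(3) = 8.2
[2] 1.2(4) + 1.75(3) = 10.1
[3] 1.4(4) + 1.5(3) + 0.2(3) = 10.7
[4] 1.4(4) = 5.6
[5] 0.85(4) - 0.6(1) = 2.8
Combination 3 governs: w_u = 10.7 kip/ft.

10.7 kip/ft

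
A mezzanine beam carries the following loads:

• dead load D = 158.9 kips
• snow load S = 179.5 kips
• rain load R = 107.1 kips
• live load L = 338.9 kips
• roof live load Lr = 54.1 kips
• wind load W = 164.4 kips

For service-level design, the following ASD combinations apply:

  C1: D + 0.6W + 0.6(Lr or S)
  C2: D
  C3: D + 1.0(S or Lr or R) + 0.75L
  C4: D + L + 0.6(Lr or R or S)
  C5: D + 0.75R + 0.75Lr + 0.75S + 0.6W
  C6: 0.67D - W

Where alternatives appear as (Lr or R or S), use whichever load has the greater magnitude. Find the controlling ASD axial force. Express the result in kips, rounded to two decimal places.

(Lr or S) → S = 179.5 kips; (S or Lr or R) → S = 179.5 kips; (Lr or R or S) → S = 179.5 kips.
C1: 1.0(158.9) + 0.6(164.4) + 0.6(179.5) = 158.90 + 98.64 + 107.70 = 365.24
C2: 1.0(158.9) = 158.90
C3: 1.0(158.9) + 1.0(179.5) + 0.75(338.9) = 158.90 + 179.50 + 254.18 = 592.58
C4: 1.0(158.9) + 1.0(338.9) + 0.6(179.5) = 158.90 + 338.90 + 107.70 = 605.50
C5: 1.0(158.9) + 0.75(107.1) + 0.75(54.1) + 0.75(179.5) + 0.6(164.4) = 513.07
C6: 0.67(158.9) - 1.0(164.4) = 106.46 - 164.40 = -57.94
The controlling combination is 4, giving 605.50 kips.

605.50 kips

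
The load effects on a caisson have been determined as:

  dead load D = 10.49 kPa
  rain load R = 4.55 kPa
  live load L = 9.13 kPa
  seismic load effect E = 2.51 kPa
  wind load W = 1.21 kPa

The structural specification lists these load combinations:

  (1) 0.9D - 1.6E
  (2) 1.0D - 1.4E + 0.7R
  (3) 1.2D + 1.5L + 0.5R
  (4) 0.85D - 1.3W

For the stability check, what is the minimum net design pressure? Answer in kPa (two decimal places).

5.43 kPa

(1) 0.9(10.49) - 1.6(2.51) = 5.43
(2) 1.0(10.49) - 1.4(2.51) + 0.7(4.55) = 10.16
(3) 1.2(10.49) + 1.5(9.13) + 0.5(4.55) = 28.56
(4) 0.85(10.49) - 1.3(1.21) = 7.34
Combination 1 gives the minimum: 5.43 kPa.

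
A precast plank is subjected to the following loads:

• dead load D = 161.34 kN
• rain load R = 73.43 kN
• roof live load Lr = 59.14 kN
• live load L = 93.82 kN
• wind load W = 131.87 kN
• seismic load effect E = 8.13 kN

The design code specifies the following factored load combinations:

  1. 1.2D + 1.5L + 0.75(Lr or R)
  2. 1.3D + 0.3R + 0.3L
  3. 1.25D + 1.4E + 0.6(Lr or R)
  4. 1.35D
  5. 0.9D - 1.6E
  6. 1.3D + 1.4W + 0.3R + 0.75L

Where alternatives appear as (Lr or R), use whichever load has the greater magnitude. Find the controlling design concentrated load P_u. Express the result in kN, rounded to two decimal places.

486.75 kN

(Lr or R) → R = 73.43 kN.
1. 1.2(161.34) + 1.5(93.82) + 0.75(73.43) = 193.61 + 140.73 + 55.07 = 389.41
2. 1.3(161.34) + 0.3(73.43) + 0.3(93.82) = 209.74 + 22.03 + 28.15 = 259.92
3. 1.25(161.34) + 1.4(8.13) + 0.6(73.43) = 201.68 + 11.38 + 44.06 = 257.12
4. 1.35(161.34) = 217.81
5. 0.9(161.34) - 1.6(8.13) = 145.21 - 13.01 = 132.20
6. 1.3(161.34) + 1.4(131.87) + 0.3(73.43) + 0.75(93.82) = 486.75
Combination 6 governs: P_u = 486.75 kN.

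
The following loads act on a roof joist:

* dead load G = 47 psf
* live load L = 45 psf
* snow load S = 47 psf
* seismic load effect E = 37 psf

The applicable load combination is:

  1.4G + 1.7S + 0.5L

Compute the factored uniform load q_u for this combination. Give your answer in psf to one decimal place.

1.4(47) + 1.7(47) + 0.5(45) = 65.8 + 79.9 + 22.5 = 168.2
q_u = 168.2 psf.

168.2 psf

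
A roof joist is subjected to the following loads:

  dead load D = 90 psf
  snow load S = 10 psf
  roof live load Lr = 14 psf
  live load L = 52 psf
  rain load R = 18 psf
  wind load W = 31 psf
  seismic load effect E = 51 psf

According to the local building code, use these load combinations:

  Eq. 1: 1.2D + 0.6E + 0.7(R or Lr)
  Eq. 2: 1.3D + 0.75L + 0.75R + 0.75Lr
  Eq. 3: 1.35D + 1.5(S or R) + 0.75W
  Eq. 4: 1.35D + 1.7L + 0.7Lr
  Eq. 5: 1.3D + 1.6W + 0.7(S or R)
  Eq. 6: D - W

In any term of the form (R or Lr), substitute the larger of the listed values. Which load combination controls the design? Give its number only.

Combination 4

(R or Lr) → R = 18 psf; (S or R) → R = 18 psf.
Eq. 1: 1.2(90) + 0.6(51) + 0.7(18) = 108.0 + 30.6 + 12.6 = 151.2
Eq. 2: 1.3(90) + 0.75(52) + 0.75(18) + 0.75(14) = 117.0 + 39.0 + 13.5 + 10.5 = 180.0
Eq. 3: 1.35(90) + 1.5(18) + 0.75(31) = 121.5 + 27.0 + 23.3 = 171.8
Eq. 4: 1.35(90) + 1.7(52) + 0.7(14) = 121.5 + 88.4 + 9.8 = 219.7
Eq. 5: 1.3(90) + 1.6(31) + 0.7(18) = 117.0 + 49.6 + 12.6 = 179.2
Eq. 6: 1.0(90) - 1.0(31) = 90.0 - 31.0 = 59.0
The largest value is 219.7 psf from combination 4.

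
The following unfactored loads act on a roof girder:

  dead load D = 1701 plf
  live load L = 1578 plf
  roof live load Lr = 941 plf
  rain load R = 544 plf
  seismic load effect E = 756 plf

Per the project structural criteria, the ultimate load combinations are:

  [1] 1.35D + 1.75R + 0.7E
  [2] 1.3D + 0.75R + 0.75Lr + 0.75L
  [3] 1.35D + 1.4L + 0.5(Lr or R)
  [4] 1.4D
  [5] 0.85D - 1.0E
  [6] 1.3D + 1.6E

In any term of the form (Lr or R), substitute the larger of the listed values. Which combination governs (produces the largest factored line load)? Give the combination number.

Combination 3

(Lr or R) → Lr = 941 plf.
[1] 1.35(1701) + 1.75(544) + 0.7(756) = 2296.35 + 952.00 + 529.20 = 3777.55
[2] 1.3(1701) + 0.75(544) + 0.75(941) + 0.75(1578) = 2211.30 + 408.00 + 705.75 + 1183.50 = 4508.55
[3] 1.35(1701) + 1.4(1578) + 0.5(941) = 2296.35 + 2209.20 + 470.50 = 4976.05
[4] 1.4(1701) = 2381.40
[5] 0.85(1701) - 1.0(756) = 1445.85 - 756.00 = 689.85
[6] 1.3(1701) + 1.6(756) = 2211.30 + 1209.60 = 3420.90
The largest value is 4976.05 plf from combination 3.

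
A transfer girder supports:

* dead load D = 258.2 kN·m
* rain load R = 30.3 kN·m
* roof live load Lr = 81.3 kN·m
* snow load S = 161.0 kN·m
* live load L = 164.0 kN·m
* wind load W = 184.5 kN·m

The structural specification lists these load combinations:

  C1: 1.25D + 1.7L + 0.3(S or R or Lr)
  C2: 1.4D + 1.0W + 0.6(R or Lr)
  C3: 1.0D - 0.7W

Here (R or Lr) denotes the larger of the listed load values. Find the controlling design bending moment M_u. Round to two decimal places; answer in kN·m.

(S or R or Lr) → S = 161.0 kN·m; (R or Lr) → Lr = 81.3 kN·m.
C1: 1.25(258.2) + 1.7(164.0) + 0.3(161.0) = 322.75 + 278.80 + 48.30 = 649.85
C2: 1.4(258.2) + 1.0(184.5) + 0.6(81.3) = 361.48 + 184.50 + 48.78 = 594.76
C3: 1.0(258.2) - 0.7(184.5) = 258.20 - 129.15 = 129.05
The controlling combination is 1, giving 649.85 kN·m.

649.85 kN·m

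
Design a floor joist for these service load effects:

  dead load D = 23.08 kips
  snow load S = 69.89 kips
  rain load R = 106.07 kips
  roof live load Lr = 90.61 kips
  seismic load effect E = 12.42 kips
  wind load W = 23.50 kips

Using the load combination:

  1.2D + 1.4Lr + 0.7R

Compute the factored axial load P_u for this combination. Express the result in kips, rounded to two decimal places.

1.2(23.08) + 1.4(90.61) + 0.7(106.07) = 228.80
P_u = 228.80 kips.

228.80 kips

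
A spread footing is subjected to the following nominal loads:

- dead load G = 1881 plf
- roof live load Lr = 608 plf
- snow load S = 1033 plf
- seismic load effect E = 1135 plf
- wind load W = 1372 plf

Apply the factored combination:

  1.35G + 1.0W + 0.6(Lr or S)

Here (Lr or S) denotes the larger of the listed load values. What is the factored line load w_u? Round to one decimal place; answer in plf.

4531.2 plf

(Lr or S) → S = 1033 plf.
1.35(1881) + 1.0(1372) + 0.6(1033) = 2539.4 + 1372.0 + 619.8 = 4531.2
w_u = 4531.2 plf.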